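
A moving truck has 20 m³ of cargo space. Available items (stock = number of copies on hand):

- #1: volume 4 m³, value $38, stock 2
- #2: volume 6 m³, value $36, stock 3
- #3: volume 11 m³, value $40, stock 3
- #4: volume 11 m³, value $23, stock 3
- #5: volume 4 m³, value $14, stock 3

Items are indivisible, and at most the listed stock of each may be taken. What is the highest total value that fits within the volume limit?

$148

Top feasible selections:
- 2×#1 + 2×#2: volume 20, value 148
- 2×#1 + 1×#2 + 1×#5: volume 18, value 126
- 1×#1 + 2×#2 + 1×#5: volume 20, value 124
Best: $148.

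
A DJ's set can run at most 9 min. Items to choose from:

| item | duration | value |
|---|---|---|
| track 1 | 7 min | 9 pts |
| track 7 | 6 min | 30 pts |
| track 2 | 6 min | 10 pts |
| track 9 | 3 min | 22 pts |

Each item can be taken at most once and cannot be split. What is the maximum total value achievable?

Check high-value combinations within 9 min:
- track 7+track 9: duration 6+3=9, value 30+22=52
- track 2+track 9: duration 6+3=9, value 10+22=32
- track 7: duration 6, value 30
- track 9: duration 3, value 22
Best: 52 pts.

52 pts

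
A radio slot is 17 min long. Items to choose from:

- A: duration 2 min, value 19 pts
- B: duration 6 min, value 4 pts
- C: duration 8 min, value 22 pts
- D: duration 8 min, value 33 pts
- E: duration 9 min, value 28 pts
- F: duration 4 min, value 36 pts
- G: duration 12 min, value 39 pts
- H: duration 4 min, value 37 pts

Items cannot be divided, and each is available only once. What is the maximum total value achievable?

Check high-value combinations within 17 min:
- D+F+H: duration 8+4+4=16, value 33+36+37=106
- E+F+H: duration 9+4+4=17, value 28+36+37=101
- A+B+F+H: duration 2+6+4+4=16, value 19+4+36+37=96
Best: 106 pts.

106 pts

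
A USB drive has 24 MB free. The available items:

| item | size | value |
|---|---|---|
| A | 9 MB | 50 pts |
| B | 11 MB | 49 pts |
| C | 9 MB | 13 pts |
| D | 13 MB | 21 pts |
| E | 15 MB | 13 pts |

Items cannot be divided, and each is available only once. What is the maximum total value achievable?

Check high-value combinations within 24 MB:
- A+B: size 9+11=20, value 50+49=99
- A+D: size 9+13=22, value 50+21=71
- B+D: size 11+13=24, value 49+21=70
- A+C: size 9+9=18, value 50+13=63
Best: 99 pts.

99 pts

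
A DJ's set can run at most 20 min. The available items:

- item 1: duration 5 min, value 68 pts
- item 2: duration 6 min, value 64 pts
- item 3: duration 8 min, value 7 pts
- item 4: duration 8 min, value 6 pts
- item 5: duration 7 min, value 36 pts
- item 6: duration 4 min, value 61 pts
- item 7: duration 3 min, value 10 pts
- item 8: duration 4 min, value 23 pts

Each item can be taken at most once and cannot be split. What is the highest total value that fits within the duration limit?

Check high-value combinations within 20 min:
- item 1+item 2+item 6+item 8: duration 5+6+4+4=19, value 68+64+61+23=216
- item 1+item 2+item 6+item 7: duration 5+6+4+3=18, value 68+64+61+10=203
- item 1+item 2+item 6: duration 5+6+4=15, value 68+64+61=193
- item 1+item 5+item 6+item 8: duration 5+7+4+4=20, value 68+36+61+23=188
Best: 216 pts.

216 pts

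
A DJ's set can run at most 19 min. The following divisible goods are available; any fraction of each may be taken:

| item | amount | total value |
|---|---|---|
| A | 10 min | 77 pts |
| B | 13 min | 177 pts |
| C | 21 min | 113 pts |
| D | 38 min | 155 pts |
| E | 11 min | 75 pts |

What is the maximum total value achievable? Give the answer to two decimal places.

223.20

Take in order of value per unit:
- B (177/13 per unit): all 13 → value 177, running total 177.00
- A (77/10 per unit): 6 of 10 → value 6×77/10 = 46.2000, running total 223.20
Total 223.20.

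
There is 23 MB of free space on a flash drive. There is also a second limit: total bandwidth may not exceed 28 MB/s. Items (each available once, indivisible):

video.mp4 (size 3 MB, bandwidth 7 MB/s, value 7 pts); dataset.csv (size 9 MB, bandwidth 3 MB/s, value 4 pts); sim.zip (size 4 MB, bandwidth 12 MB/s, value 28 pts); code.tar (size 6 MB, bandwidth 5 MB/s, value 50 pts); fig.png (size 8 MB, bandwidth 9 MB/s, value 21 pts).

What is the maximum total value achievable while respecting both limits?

Feasible sets respecting both limits:
- sim.zip+code.tar+fig.png: size 18, bandwidth 26, value 99
- video.mp4+dataset.csv+sim.zip+code.tar: size 22, bandwidth 27, value 89
- video.mp4+sim.zip+code.tar: size 13, bandwidth 24, value 85
Best: 99 pts.

99 pts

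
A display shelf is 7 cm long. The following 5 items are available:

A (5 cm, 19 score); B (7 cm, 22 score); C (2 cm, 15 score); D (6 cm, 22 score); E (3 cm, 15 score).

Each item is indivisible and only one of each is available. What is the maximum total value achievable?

34 score

Check high-value combinations within 7 cm:
- A+C: length 5+2=7, value 19+15=34
- C+E: length 2+3=5, value 15+15=30
- D: length 6, value 22
- B: length 7, value 22
- A: length 5, value 19
Best: 34 score.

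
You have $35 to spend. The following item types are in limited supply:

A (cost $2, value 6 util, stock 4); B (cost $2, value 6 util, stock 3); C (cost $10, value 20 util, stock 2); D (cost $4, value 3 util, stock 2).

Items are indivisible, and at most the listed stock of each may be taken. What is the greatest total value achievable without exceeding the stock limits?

82 util

Best selections within cost 35 and stock limits:
- 4×A + 3×B + 2×C: cost 34, value 82
- 3×A + 3×B + 2×C: cost 32, value 76
- 4×A + 2×B + 2×C: cost 32, value 76
Best: 82 util.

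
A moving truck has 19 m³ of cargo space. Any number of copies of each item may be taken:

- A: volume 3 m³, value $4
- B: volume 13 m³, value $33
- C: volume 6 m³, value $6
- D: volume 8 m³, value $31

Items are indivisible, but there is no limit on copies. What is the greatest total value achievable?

Best value-per-unit is D at 31/8; filling with it alone gives 2×31 = 62.
Optimal mix: 1×A + 2×D → volume 19, value 66.

$66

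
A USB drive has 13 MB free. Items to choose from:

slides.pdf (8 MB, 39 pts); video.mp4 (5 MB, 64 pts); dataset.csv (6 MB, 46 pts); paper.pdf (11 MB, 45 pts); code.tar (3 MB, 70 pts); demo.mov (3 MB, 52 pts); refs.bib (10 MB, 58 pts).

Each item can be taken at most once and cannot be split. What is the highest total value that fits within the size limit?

This is a 0/1 knapsack; check combinations near the capacity.
- video.mp4+code.tar+demo.mov: size 5+3+3=11, value 64+70+52=186
- dataset.csv+code.tar+demo.mov: size 6+3+3=12, value 46+70+52=168
- video.mp4+code.tar: size 5+3=8, value 64+70=134
- code.tar+refs.bib: size 3+10=13, value 70+58=128
Best: 186 pts.

186 pts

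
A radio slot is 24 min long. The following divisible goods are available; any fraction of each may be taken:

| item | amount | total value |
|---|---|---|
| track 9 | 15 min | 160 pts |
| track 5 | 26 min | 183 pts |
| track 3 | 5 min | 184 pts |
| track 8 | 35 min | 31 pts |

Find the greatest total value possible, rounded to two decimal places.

372.15

Take in order of value per unit:
- track 3 (184/5 per unit): all 5 → value 184, running total 184.00
- track 9 (160/15 per unit): all 15 → value 160, running total 344.00
- track 5 (183/26 per unit): 4 of 26 → value 4×183/26 = 28.1538, running total 372.15
Total 372.15.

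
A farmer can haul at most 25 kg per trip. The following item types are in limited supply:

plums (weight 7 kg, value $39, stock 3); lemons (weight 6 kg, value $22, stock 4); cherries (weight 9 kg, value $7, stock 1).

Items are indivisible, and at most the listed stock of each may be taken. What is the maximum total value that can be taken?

$117

Top feasible selections:
- 3×plums: weight 21, value 117
- 1×plums + 3×lemons: weight 25, value 105
- 2×plums + 1×lemons: weight 20, value 100
Best: $117.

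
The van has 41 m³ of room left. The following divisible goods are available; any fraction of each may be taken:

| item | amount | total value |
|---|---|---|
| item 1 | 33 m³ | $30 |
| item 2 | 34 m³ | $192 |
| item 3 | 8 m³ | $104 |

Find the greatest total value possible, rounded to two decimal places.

290.35

Take in order of value per unit:
- item 3 (104/8 per unit): all 8 → value 104, running total 104.00
- item 2 (192/34 per unit): 33 of 34 → value 33×192/34 = 186.3529, running total 290.35
Total 290.35.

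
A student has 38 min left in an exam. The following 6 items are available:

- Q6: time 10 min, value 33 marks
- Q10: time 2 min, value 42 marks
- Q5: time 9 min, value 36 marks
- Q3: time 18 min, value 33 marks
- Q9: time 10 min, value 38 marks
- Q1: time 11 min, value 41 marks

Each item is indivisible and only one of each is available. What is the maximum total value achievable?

157 marks

Check high-value combinations within 38 min:
- Q10+Q5+Q9+Q1: time 2+9+10+11=32, value 42+36+38+41=157
- Q6+Q10+Q9+Q1: time 10+2+10+11=33, value 33+42+38+41=154
- Q6+Q10+Q5+Q1: time 10+2+9+11=32, value 33+42+36+41=152
Best: 157 marks.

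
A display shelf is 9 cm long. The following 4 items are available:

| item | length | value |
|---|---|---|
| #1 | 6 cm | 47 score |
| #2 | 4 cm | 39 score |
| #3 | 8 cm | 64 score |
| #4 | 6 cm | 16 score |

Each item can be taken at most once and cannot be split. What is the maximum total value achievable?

64 score

Check high-value combinations within 9 cm:
- #3: length 8, value 64
- #1: length 6, value 47
- #2: length 4, value 39
- #4: length 6, value 16
Best: 64 score.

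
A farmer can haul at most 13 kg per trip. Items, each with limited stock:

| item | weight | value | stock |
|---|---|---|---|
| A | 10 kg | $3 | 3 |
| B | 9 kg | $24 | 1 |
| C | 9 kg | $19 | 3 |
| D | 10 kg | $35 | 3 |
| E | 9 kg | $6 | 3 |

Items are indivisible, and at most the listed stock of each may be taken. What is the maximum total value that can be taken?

Top feasible selections:
- 1×D: weight 10, value 35
- 1×B: weight 9, value 24
Best: $35.

$35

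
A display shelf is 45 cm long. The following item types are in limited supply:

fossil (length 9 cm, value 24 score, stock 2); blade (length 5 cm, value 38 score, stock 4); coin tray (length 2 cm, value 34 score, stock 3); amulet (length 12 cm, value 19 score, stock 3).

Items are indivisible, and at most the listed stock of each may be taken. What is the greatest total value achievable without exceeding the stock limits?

Top feasible selections:
- 2×fossil + 4×blade + 3×coin tray: length 44, value 302
- 1×fossil + 4×blade + 3×coin tray: length 35, value 278
- 4×blade + 3×coin tray + 1×amulet: length 38, value 273
- 2×fossil + 4×blade + 2×coin tray: length 42, value 268
Best: 302 score.

302 score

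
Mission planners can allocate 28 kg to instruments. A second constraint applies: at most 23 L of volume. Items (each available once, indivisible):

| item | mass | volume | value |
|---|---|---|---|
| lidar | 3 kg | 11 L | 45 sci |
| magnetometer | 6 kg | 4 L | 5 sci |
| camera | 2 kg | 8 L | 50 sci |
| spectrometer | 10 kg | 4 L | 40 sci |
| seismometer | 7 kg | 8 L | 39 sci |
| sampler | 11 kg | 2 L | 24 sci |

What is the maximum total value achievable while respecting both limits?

135 sci

Feasible sets respecting both limits:
- lidar+camera+spectrometer: mass 15, volume 23, value 135
- camera+spectrometer+seismometer: mass 19, volume 20, value 129
- lidar+spectrometer+seismometer: mass 20, volume 23, value 124
- lidar+camera+sampler: mass 16, volume 21, value 119
Best: 135 sci.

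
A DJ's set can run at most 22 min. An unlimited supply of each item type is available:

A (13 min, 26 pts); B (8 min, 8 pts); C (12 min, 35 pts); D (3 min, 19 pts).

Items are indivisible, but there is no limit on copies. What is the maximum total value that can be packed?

133 pts

Best value-per-unit is D at 19/3, and filling with it alone uses duration 7×3=21. No mix of the others beats 7×19 = 133.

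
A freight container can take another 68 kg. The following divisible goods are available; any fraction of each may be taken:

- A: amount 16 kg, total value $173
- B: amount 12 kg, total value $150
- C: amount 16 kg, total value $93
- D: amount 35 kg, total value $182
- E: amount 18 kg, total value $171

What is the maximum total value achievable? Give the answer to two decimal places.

618.20

Take in order of value per unit:
- B (150/12 per unit): all 12 → value 150, running total 150.00
- A (173/16 per unit): all 16 → value 173, running total 323.00
- E (171/18 per unit): all 18 → value 171, running total 494.00
- C (93/16 per unit): all 16 → value 93, running total 587.00
- D (182/35 per unit): 6 of 35 → value 6×182/35 = 31.2000, running total 618.20
Total 618.20.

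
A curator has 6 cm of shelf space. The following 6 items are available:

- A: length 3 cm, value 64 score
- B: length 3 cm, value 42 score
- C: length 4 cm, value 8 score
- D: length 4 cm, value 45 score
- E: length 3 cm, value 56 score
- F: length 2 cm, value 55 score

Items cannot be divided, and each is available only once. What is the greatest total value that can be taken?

120 score

Check high-value combinations within 6 cm:
- A+E: length 3+3=6, value 64+56=120
- A+F: length 3+2=5, value 64+55=119
- E+F: length 3+2=5, value 56+55=111
- A+B: length 3+3=6, value 64+42=106
- D+F: length 4+2=6, value 45+55=100
Best: 120 score.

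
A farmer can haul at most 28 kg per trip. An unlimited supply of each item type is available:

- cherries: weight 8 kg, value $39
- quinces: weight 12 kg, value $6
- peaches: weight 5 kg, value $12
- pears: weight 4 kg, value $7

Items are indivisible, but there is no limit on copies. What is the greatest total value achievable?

$124

Best value-per-unit is cherries at 39/8; filling with it alone gives 3×39 = 117.
Optimal mix: 3×cherries + 1×pears → weight 28, value 124.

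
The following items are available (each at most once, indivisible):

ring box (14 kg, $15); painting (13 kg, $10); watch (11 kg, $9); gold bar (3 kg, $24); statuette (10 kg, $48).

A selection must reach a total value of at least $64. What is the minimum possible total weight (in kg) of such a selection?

13

Subsets with value ≥ 64, sorted by total weight:
- gold bar+statuette: weight 13, value 72
- watch+gold bar+statuette: weight 24, value 81
Minimum weight: 13 kg.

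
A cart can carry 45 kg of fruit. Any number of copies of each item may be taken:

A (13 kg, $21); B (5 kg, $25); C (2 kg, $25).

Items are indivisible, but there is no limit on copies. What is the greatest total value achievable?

$550

Best value-per-unit is C at 25/2, and filling with it alone uses weight 22×2=44. No mix of the others beats 22×25 = 550.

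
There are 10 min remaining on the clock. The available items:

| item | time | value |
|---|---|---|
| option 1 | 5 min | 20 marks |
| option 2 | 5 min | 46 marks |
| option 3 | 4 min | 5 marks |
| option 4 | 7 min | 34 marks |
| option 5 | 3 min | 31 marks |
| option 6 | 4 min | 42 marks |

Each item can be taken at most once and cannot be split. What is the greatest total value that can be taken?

This is a 0/1 knapsack; check combinations near the capacity.
- option 2+option 6: time 5+4=9, value 46+42=88
- option 2+option 5: time 5+3=8, value 46+31=77
- option 5+option 6: time 3+4=7, value 31+42=73
Best: 88 marks.

88 marks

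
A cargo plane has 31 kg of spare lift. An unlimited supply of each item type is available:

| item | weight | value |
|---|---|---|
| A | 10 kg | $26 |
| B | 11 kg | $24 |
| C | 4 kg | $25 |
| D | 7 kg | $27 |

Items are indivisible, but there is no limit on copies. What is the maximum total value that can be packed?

$177

Best value-per-unit is C at 25/4; filling with it alone gives 7×25 = 175.
Optimal mix: 6×C + 1×D → weight 31, value 177.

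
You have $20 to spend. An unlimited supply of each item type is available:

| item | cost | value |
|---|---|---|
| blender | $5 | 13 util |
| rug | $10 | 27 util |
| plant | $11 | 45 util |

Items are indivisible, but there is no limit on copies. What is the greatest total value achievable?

Best value-per-unit is plant at 45/11; filling with it alone gives 1×45 = 45.
Optimal mix: 1×blender + 1×plant → cost 16, value 58.

58 util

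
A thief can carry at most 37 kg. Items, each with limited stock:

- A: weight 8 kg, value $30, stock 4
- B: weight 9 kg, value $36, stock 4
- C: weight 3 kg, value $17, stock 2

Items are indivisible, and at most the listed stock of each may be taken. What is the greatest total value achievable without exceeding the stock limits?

Top feasible selections:
- 2×A + 2×B + 1×C: weight 37, value 149
- 4×B: weight 36, value 144
Best: $149.

$149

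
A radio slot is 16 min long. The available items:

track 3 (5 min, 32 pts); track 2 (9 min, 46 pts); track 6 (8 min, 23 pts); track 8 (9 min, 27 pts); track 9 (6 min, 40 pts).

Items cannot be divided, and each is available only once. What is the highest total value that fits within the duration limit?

86 pts

Check high-value combinations within 16 min:
- track 2+track 9: duration 9+6=15, value 46+40=86
- track 3+track 2: duration 5+9=14, value 32+46=78
- track 3+track 9: duration 5+6=11, value 32+40=72
Best: 86 pts.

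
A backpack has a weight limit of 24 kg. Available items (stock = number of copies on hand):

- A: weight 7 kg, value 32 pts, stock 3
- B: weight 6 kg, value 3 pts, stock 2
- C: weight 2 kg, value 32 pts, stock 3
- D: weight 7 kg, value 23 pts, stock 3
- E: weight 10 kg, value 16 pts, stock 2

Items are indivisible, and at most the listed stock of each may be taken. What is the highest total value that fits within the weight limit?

160 pts

Top feasible selections:
- 2×A + 3×C: weight 20, value 160
- 1×A + 3×C + 1×D: weight 20, value 151
- 1×A + 3×C + 1×E: weight 23, value 144
Best: 160 pts.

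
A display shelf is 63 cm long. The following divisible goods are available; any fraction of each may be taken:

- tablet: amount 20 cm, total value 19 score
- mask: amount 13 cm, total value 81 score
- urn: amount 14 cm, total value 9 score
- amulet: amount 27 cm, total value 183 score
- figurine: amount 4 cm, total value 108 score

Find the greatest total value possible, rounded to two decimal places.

390.05

Take in order of value per unit:
- figurine (108/4 per unit): all 4 → value 108, running total 108.00
- amulet (183/27 per unit): all 27 → value 183, running total 291.00
- mask (81/13 per unit): all 13 → value 81, running total 372.00
- tablet (19/20 per unit): 19 of 20 → value 19×19/20 = 18.0500, running total 390.05
Total 390.05.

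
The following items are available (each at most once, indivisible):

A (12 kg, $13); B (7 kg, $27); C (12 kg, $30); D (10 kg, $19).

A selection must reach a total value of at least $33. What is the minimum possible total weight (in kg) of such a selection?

Subsets with value ≥ 33, sorted by total weight:
- B+D: weight 17, value 46
- B+C: weight 19, value 57
- A+B: weight 19, value 40
Minimum weight: 17 kg.

17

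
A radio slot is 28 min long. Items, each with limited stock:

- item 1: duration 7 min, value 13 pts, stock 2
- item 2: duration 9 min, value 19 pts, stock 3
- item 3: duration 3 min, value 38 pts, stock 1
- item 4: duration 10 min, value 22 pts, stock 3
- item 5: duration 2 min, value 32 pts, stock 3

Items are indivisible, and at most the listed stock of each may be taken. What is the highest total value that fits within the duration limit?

Best selections within duration 28 and stock limits:
- 1×item 2 + 1×item 3 + 1×item 4 + 3×item 5: duration 28, value 175
- 2×item 2 + 1×item 3 + 3×item 5: duration 27, value 172
- 1×item 1 + 1×item 3 + 1×item 4 + 3×item 5: duration 26, value 169
- 1×item 1 + 1×item 2 + 1×item 3 + 3×item 5: duration 25, value 166
Best: 175 pts.

175 pts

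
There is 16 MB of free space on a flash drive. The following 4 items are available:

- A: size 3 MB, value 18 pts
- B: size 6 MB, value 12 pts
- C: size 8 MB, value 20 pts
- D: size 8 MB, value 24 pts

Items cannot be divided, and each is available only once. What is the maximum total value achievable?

44 pts

Check high-value combinations within 16 MB:
- C+D: size 8+8=16, value 20+24=44
- A+D: size 3+8=11, value 18+24=42
- A+C: size 3+8=11, value 18+20=38
- B+D: size 6+8=14, value 12+24=36
Best: 44 pts.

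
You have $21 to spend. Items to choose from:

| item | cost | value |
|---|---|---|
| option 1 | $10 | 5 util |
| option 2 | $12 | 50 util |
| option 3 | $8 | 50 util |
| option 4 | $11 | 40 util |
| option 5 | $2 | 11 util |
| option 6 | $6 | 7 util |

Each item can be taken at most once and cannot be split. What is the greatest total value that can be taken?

101 util

Check high-value combinations within $21:
- option 3+option 4+option 5: cost 8+11+2=21, value 50+40+11=101
- option 2+option 3: cost 12+8=20, value 50+50=100
- option 3+option 4: cost 8+11=19, value 50+40=90
Best: 101 util.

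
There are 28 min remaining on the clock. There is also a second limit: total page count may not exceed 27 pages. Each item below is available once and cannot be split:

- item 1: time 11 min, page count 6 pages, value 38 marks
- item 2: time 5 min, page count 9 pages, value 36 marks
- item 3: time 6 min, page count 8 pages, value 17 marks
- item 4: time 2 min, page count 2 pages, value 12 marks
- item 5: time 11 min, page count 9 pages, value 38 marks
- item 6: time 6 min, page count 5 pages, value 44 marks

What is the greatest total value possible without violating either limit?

130 marks

Feasible sets respecting both limits:
- item 1+item 2+item 4+item 6: time 24, page count 22, value 130
- item 2+item 4+item 5+item 6: time 24, page count 25, value 130
- item 1+item 5+item 6: time 28, page count 20, value 120
- item 1+item 2+item 6: time 22, page count 20, value 118
Best: 130 marks.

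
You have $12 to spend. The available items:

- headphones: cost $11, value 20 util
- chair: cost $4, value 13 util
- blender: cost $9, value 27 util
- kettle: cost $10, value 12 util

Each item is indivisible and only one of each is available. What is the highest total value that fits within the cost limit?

This is a 0/1 knapsack; check combinations near the capacity.
- blender: cost 9, value 27
- headphones: cost 11, value 20
- chair: cost 4, value 13
- kettle: cost 10, value 12
Best: 27 util.

27 util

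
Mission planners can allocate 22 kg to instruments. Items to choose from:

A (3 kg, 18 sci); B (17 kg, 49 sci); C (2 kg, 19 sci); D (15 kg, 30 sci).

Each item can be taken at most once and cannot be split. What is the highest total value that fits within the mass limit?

86 sci

Check high-value combinations within 22 kg:
- A+B+C: mass 3+17+2=22, value 18+49+19=86
- B+C: mass 17+2=19, value 49+19=68
- A+B: mass 3+17=20, value 18+49=67
- A+C+D: mass 3+2+15=20, value 18+19+30=67
Best: 86 sci.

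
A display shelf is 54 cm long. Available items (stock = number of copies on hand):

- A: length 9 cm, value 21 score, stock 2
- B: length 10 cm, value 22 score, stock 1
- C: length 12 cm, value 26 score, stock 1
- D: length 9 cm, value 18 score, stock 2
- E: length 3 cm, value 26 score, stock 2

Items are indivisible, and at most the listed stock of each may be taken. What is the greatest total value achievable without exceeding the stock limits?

Best selections within length 54 and stock limits:
- 2×A + 1×C + 2×D + 2×E: length 54, value 156
- 2×A + 1×B + 2×D + 2×E: length 52, value 152
Best: 156 score.

156 score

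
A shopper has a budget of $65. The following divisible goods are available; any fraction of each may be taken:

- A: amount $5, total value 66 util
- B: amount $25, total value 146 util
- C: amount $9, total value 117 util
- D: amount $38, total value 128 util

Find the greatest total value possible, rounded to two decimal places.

416.58

Take in order of value per unit:
- A (66/5 per unit): all 5 → value 66, running total 66.00
- C (117/9 per unit): all 9 → value 117, running total 183.00
- B (146/25 per unit): all 25 → value 146, running total 329.00
- D (128/38 per unit): 26 of 38 → value 26×128/38 = 87.5789, running total 416.58
Total 416.58.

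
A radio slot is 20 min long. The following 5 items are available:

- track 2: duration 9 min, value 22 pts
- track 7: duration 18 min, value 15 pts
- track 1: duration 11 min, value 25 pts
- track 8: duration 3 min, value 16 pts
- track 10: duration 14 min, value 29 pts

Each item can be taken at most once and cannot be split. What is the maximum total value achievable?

Check high-value combinations within 20 min:
- track 2+track 1: duration 9+11=20, value 22+25=47
- track 8+track 10: duration 3+14=17, value 16+29=45
- track 1+track 8: duration 11+3=14, value 25+16=41
- track 2+track 8: duration 9+3=12, value 22+16=38
- track 10: duration 14, value 29
Best: 47 pts.

47 pts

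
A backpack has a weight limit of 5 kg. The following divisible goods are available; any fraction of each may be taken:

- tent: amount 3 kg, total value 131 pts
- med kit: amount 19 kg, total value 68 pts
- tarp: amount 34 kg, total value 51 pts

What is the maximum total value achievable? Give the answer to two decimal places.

138.16

Take in order of value per unit:
- tent (131/3 per unit): all 3 → value 131, running total 131.00
- med kit (68/19 per unit): 2 of 19 → value 2×68/19 = 7.1579, running total 138.16
Total 138.16.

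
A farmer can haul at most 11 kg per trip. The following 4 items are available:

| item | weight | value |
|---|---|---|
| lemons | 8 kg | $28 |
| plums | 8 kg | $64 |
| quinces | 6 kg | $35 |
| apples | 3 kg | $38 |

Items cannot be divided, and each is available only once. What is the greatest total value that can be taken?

Check high-value combinations within 11 kg:
- plums+apples: weight 8+3=11, value 64+38=102
- quinces+apples: weight 6+3=9, value 35+38=73
- lemons+apples: weight 8+3=11, value 28+38=66
Best: $102.

$102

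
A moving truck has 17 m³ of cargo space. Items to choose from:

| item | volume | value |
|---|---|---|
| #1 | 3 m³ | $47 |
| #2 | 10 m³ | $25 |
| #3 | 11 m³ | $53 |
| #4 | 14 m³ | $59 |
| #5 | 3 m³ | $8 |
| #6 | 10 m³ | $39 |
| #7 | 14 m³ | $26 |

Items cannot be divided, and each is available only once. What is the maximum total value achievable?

$108

Check high-value combinations within 17 m³:
- #1+#3+#5: volume 3+11+3=17, value 47+53+8=108
- #1+#4: volume 3+14=17, value 47+59=106
- #1+#3: volume 3+11=14, value 47+53=100
Best: $108.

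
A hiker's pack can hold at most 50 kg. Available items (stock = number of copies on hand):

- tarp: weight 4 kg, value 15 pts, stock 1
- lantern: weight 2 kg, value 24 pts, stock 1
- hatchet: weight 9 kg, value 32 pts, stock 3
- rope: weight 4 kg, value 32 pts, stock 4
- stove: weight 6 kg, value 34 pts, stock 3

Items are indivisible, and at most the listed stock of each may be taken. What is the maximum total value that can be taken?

301 pts

Top feasible selections:
- 1×tarp + 1×lantern + 1×hatchet + 4×rope + 3×stove: weight 49, value 301
- 1×lantern + 1×hatchet + 4×rope + 3×stove: weight 45, value 286
- 1×lantern + 2×hatchet + 3×rope + 3×stove: weight 50, value 286
- 1×lantern + 2×hatchet + 4×rope + 2×stove: weight 48, value 284
Best: 301 pts.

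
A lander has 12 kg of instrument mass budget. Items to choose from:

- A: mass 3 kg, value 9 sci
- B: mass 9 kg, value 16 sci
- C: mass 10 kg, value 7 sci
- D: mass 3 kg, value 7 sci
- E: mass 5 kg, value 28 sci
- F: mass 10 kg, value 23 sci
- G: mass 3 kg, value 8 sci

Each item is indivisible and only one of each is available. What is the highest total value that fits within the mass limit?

45 sci

Check high-value combinations within 12 kg:
- A+E+G: mass 3+5+3=11, value 9+28+8=45
- A+D+E: mass 3+3+5=11, value 9+7+28=44
- D+E+G: mass 3+5+3=11, value 7+28+8=43
- A+E: mass 3+5=8, value 9+28=37
Best: 45 sci.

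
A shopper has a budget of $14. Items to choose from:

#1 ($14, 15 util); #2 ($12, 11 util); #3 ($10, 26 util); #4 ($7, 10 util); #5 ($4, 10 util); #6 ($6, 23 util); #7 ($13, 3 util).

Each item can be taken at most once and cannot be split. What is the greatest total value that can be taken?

Check high-value combinations within $14:
- #3+#5: cost 10+4=14, value 26+10=36
- #5+#6: cost 4+6=10, value 10+23=33
- #4+#6: cost 7+6=13, value 10+23=33
Best: 36 util.

36 util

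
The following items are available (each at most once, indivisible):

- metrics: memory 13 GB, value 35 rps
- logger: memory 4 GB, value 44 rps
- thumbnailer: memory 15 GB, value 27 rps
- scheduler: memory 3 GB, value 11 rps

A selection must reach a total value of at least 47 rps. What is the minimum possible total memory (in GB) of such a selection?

7

Subsets with value ≥ 47, sorted by total memory:
- logger+scheduler: memory 7, value 55
- metrics+logger: memory 17, value 79
Minimum memory: 7 GB.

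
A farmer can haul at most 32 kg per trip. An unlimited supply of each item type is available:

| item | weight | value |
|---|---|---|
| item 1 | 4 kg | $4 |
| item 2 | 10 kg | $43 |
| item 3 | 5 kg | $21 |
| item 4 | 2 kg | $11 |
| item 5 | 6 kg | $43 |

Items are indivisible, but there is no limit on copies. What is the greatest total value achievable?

$226

Best value-per-unit is item 5 at 43/6; filling with it alone gives 5×43 = 215.
Optimal mix: 1×item 4 + 5×item 5 → weight 32, value 226.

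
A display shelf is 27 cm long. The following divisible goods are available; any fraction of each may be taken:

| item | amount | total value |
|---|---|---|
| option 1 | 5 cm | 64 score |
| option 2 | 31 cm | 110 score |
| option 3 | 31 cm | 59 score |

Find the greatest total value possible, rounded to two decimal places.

Take in order of value per unit:
- option 1 (64/5 per unit): all 5 → value 64, running total 64.00
- option 2 (110/31 per unit): 22 of 31 → value 22×110/31 = 78.0645, running total 142.06
Total 142.06.

142.06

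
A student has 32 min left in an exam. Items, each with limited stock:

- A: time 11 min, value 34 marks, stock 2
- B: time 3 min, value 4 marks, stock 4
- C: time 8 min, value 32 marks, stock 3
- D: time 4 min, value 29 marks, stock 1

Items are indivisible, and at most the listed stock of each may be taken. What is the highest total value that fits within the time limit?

Top feasible selections:
- 1×B + 3×C + 1×D: time 31, value 129
- 1×A + 2×C + 1×D: time 31, value 127
- 3×C + 1×D: time 28, value 125
Best: 129 marks.

129 marks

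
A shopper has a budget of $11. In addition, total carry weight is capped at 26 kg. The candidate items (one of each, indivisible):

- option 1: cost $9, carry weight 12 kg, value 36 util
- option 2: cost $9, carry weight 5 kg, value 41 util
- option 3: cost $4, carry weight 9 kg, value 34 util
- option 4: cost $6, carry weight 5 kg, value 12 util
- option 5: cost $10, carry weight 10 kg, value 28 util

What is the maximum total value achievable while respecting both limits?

46 util

Feasible sets respecting both limits:
- option 3+option 4: cost 10, carry weight 14, value 46
- option 2: cost 9, carry weight 5, value 41
- option 1: cost 9, carry weight 12, value 36
- option 3: cost 4, carry weight 9, value 34
Best: 46 util.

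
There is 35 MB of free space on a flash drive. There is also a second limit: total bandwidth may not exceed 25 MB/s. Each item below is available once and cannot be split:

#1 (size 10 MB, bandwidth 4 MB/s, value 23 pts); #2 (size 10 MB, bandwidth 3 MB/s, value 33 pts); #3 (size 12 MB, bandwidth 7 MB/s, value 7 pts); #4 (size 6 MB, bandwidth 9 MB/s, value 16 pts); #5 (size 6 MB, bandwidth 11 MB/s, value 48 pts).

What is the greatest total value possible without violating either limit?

Feasible sets respecting both limits:
- #1+#2+#5: size 26, bandwidth 18, value 104
- #2+#4+#5: size 22, bandwidth 23, value 97
- #2+#3+#5: size 28, bandwidth 21, value 88
Best: 104 pts.

104 pts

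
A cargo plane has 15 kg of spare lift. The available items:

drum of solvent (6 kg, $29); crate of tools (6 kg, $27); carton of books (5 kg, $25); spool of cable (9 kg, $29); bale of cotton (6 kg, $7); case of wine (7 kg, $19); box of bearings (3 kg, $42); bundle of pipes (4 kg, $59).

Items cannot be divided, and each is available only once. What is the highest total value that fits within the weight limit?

$130

Check high-value combinations within 15 kg:
- drum of solvent+box of bearings+bundle of pipes: weight 6+3+4=13, value 29+42+59=130
- crate of tools+box of bearings+bundle of pipes: weight 6+3+4=13, value 27+42+59=128
- carton of books+box of bearings+bundle of pipes: weight 5+3+4=12, value 25+42+59=126
- case of wine+box of bearings+bundle of pipes: weight 7+3+4=14, value 19+42+59=120
- drum of solvent+carton of books+bundle of pipes: weight 6+5+4=15, value 29+25+59=113
Best: $130.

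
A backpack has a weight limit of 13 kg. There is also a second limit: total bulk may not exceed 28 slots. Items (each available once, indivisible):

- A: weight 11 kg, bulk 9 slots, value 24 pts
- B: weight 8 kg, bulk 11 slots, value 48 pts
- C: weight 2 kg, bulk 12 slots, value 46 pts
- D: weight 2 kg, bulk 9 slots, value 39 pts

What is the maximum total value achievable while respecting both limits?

Feasible sets respecting both limits:
- B+C: weight 10, bulk 23, value 94
- B+D: weight 10, bulk 20, value 87
- C+D: weight 4, bulk 21, value 85
Best: 94 pts.

94 pts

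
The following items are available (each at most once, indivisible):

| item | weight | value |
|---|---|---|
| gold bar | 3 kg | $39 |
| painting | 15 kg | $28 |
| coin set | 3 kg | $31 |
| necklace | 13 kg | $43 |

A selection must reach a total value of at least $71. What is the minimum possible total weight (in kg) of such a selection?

Subsets with value ≥ 71, sorted by total weight:
- gold bar+necklace: weight 16, value 82
- coin set+necklace: weight 16, value 74
- gold bar+coin set+necklace: weight 19, value 113
- gold bar+painting+coin set: weight 21, value 98
Minimum weight: 16 kg.

16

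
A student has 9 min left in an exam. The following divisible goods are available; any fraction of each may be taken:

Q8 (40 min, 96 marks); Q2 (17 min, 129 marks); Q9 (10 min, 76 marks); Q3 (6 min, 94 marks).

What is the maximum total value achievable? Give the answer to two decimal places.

116.80

Take in order of value per unit:
- Q3 (94/6 per unit): all 6 → value 94, running total 94.00
- Q9 (76/10 per unit): 3 of 10 → value 3×76/10 = 22.8000, running total 116.80
Total 116.80.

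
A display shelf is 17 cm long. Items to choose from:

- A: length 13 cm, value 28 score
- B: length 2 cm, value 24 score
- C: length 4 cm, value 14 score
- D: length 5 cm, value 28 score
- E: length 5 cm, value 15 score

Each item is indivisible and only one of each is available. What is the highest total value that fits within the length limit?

Check high-value combinations within 17 cm:
- B+C+D+E: length 2+4+5+5=16, value 24+14+28+15=81
- B+D+E: length 2+5+5=12, value 24+28+15=67
- B+C+D: length 2+4+5=11, value 24+14+28=66
- C+D+E: length 4+5+5=14, value 14+28+15=57
Best: 81 score.

81 score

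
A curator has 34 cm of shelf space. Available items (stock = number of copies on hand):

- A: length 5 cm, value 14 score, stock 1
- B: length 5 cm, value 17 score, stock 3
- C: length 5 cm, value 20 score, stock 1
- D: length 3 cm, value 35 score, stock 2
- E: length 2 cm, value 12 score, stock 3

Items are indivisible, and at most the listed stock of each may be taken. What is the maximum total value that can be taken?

Top feasible selections:
- 3×B + 1×C + 2×D + 3×E: length 32, value 177
- 1×A + 2×B + 1×C + 2×D + 3×E: length 32, value 174
- 1×A + 3×B + 2×D + 3×E: length 32, value 171
- 1×A + 3×B + 1×C + 2×D + 1×E: length 33, value 167
Best: 177 score.

177 score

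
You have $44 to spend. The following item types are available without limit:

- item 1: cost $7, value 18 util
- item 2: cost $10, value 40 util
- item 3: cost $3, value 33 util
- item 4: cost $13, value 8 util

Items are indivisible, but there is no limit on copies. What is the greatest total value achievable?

Best value-per-unit is item 3 at 33/3, and filling with it alone uses cost 14×3=42. No mix of the others beats 14×33 = 462.

462 util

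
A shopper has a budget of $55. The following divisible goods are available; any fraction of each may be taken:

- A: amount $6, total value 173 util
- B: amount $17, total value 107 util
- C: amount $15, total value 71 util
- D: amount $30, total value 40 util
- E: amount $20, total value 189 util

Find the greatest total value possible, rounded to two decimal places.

525.80

Take in order of value per unit:
- A (173/6 per unit): all 6 → value 173, running total 173.00
- E (189/20 per unit): all 20 → value 189, running total 362.00
- B (107/17 per unit): all 17 → value 107, running total 469.00
- C (71/15 per unit): 12 of 15 → value 12×71/15 = 56.8000, running total 525.80
Total 525.80.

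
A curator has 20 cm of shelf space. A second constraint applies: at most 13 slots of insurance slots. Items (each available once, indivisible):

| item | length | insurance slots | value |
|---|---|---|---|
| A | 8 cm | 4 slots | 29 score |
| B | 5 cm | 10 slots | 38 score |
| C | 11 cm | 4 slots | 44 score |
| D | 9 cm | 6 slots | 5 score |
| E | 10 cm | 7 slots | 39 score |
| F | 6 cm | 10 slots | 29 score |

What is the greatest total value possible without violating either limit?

Feasible sets respecting both limits:
- A+C: length 19, insurance slots 8, value 73
- A+E: length 18, insurance slots 11, value 68
- C+D: length 20, insurance slots 10, value 49
Best: 73 score.

73 score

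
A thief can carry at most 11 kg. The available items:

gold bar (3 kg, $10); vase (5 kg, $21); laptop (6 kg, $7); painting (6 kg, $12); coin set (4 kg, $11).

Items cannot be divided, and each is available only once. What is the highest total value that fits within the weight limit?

Check high-value combinations within 11 kg:
- vase+painting: weight 5+6=11, value 21+12=33
- vase+coin set: weight 5+4=9, value 21+11=32
- gold bar+vase: weight 3+5=8, value 10+21=31
Best: $33.

$33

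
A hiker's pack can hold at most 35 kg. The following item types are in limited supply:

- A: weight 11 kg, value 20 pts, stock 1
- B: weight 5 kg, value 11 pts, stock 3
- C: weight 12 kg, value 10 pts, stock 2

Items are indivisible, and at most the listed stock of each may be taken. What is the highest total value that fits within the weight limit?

Best selections within weight 35 and stock limits:
- 1×A + 3×B: weight 26, value 53
- 1×A + 2×B + 1×C: weight 33, value 52
- 3×B + 1×C: weight 27, value 43
Best: 53 pts.

53 pts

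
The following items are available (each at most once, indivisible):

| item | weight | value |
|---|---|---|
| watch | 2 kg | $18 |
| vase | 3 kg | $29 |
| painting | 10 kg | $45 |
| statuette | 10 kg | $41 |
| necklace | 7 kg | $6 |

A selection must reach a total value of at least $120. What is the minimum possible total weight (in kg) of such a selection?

Subsets with value ≥ 120, sorted by total weight:
- watch+vase+painting+statuette: weight 25, value 133
- vase+painting+statuette+necklace: weight 30, value 121
Minimum weight: 25 kg.

25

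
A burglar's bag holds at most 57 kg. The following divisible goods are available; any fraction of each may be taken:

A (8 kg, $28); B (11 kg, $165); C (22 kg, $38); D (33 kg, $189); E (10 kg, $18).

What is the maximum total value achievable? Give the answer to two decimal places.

391.00

Take in order of value per unit:
- B (165/11 per unit): all 11 → value 165, running total 165.00
- D (189/33 per unit): all 33 → value 189, running total 354.00
- A (28/8 per unit): all 8 → value 28, running total 382.00
- E (18/10 per unit): 5 of 10 → value 5×18/10 = 9.0000, running total 391.00
Total 391.00.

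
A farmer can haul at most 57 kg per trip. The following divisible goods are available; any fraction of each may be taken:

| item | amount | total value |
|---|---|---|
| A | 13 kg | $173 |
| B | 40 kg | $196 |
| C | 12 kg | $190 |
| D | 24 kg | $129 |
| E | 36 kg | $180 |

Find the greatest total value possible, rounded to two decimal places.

532.00

Take in order of value per unit:
- C (190/12 per unit): all 12 → value 190, running total 190.00
- A (173/13 per unit): all 13 → value 173, running total 363.00
- D (129/24 per unit): all 24 → value 129, running total 492.00
- E (180/36 per unit): 8 of 36 → value 8×180/36 = 40.0000, running total 532.00
Total 532.00.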